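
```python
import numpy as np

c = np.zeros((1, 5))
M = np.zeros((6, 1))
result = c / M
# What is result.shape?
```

(6, 5)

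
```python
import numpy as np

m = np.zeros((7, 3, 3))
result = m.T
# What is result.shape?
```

(3, 3, 7)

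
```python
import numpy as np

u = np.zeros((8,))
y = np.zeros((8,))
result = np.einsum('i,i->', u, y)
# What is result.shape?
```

()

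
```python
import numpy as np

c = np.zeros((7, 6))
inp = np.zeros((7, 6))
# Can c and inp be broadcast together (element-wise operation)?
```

Yes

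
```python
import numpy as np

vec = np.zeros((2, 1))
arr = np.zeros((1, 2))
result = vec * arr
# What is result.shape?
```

(2, 2)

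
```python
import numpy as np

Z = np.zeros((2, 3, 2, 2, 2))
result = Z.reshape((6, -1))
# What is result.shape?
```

(6, 8)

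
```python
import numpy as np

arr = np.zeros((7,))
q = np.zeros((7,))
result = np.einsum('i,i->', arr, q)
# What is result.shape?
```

()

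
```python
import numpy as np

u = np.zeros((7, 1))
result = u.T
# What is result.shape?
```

(1, 7)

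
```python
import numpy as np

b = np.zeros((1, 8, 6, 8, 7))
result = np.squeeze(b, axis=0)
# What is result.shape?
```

(8, 6, 8, 7)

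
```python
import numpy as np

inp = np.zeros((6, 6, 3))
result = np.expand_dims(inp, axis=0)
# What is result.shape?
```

(1, 6, 6, 3)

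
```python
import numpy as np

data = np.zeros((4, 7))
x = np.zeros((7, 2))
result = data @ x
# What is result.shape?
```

(4, 2)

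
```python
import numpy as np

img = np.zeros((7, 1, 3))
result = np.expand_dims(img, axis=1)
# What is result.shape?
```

(7, 1, 1, 3)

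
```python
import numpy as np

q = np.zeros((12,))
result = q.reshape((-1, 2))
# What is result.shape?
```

(6, 2)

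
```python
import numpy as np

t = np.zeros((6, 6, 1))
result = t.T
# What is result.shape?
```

(1, 6, 6)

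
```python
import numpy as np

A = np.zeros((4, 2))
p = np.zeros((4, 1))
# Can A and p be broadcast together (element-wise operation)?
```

Yes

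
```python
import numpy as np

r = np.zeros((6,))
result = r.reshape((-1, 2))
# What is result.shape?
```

(3, 2)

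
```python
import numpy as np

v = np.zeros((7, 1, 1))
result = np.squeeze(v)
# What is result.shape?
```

(7,)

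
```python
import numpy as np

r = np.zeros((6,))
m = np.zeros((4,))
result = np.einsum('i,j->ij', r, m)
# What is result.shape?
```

(6, 4)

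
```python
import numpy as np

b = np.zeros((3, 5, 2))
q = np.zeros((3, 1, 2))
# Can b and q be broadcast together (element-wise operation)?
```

Yes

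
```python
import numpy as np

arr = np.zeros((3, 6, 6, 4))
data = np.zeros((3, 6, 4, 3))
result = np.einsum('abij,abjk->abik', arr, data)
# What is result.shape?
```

(3, 6, 6, 3)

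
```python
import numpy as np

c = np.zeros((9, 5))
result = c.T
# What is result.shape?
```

(5, 9)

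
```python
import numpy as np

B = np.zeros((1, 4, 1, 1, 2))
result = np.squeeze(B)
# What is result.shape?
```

(4, 2)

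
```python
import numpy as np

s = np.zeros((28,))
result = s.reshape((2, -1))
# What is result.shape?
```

(2, 14)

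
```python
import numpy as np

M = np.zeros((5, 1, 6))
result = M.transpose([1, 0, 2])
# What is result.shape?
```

(1, 5, 6)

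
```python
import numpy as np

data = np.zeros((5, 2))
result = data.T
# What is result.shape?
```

(2, 5)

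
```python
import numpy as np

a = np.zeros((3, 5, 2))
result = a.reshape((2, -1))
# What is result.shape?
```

(2, 15)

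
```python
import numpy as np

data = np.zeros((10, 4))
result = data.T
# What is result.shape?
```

(4, 10)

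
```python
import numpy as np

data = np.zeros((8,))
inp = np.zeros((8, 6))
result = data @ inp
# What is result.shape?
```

(6,)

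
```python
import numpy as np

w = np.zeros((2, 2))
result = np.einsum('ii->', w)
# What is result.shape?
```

()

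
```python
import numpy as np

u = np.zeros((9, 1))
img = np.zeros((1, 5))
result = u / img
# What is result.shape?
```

(9, 5)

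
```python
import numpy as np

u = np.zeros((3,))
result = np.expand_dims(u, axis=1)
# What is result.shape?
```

(3, 1)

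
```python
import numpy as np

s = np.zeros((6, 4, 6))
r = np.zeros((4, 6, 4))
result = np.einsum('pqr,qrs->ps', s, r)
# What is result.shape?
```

(6, 4)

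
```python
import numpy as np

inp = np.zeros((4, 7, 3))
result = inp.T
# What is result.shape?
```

(3, 7, 4)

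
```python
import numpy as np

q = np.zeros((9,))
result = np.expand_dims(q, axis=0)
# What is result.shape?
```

(1, 9)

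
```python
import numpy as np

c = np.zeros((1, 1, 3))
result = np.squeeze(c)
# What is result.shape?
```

(3,)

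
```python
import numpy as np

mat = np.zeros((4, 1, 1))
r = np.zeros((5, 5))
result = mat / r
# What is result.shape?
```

(4, 5, 5)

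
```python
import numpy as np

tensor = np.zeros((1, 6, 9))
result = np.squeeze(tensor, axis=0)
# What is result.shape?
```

(6, 9)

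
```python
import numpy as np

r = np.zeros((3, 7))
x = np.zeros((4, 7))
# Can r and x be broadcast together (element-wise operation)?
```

No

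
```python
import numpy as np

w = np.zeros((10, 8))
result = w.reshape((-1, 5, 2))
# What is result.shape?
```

(8, 5, 2)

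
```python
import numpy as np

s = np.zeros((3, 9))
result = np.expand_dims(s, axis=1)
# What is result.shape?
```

(3, 1, 9)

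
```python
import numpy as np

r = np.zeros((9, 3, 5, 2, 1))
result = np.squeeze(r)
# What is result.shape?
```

(9, 3, 5, 2)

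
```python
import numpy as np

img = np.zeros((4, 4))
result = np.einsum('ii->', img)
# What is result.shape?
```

()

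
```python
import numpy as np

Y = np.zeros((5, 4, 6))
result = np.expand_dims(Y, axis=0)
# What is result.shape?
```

(1, 5, 4, 6)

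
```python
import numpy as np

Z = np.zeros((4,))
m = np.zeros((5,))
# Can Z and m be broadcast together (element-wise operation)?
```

No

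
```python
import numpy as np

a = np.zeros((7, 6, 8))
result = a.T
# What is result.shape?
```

(8, 6, 7)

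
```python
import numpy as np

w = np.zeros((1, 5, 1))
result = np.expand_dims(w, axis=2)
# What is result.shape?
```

(1, 5, 1, 1)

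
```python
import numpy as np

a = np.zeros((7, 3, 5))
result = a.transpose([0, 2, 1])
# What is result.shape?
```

(7, 5, 3)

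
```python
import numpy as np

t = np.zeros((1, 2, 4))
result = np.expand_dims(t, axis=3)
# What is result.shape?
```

(1, 2, 4, 1)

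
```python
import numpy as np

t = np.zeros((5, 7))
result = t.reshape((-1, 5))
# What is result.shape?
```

(7, 5)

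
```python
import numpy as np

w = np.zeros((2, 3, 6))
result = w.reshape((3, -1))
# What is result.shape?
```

(3, 12)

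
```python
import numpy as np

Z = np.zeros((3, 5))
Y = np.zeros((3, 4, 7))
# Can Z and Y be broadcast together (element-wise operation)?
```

No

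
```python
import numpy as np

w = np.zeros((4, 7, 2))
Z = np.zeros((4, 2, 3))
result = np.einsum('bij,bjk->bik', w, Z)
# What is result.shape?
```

(4, 7, 3)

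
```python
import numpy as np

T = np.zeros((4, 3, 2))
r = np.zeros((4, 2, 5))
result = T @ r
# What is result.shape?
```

(4, 3, 5)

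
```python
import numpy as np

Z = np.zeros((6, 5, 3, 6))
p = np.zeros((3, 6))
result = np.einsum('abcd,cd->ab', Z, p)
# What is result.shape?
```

(6, 5)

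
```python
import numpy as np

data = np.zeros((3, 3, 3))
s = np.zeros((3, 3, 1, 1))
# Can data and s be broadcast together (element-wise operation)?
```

Yes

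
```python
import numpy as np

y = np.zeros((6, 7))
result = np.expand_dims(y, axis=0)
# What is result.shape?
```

(1, 6, 7)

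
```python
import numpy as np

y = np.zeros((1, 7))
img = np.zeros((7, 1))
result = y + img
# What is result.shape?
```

(7, 7)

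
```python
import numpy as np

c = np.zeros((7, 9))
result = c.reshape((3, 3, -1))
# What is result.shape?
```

(3, 3, 7)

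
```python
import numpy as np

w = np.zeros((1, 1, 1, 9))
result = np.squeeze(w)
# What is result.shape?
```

(9,)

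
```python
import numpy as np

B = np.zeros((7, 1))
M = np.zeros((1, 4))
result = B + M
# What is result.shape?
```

(7, 4)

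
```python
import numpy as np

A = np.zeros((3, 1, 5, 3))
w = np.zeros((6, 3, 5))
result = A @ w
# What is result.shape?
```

(3, 6, 5, 5)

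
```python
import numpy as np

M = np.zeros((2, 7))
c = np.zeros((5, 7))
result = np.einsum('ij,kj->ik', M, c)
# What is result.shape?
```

(2, 5)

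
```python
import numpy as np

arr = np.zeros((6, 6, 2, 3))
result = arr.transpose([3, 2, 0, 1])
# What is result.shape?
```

(3, 2, 6, 6)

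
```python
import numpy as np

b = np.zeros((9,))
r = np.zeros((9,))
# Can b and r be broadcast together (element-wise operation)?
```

Yes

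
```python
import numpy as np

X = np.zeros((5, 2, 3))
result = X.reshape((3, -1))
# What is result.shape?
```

(3, 10)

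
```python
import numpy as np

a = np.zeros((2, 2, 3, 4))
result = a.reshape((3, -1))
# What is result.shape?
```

(3, 16)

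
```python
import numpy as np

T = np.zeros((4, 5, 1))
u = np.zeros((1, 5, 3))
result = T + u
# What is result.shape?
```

(4, 5, 3)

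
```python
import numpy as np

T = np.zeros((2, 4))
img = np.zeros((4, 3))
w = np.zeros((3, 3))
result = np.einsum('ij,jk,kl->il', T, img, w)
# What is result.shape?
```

(2, 3)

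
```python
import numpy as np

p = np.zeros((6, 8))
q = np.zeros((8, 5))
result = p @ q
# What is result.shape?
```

(6, 5)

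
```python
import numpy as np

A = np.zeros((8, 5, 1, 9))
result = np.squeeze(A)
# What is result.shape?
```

(8, 5, 9)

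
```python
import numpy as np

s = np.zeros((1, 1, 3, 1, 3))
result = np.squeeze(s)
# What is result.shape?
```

(3, 3)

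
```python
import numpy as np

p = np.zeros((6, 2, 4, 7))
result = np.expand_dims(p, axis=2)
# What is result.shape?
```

(6, 2, 1, 4, 7)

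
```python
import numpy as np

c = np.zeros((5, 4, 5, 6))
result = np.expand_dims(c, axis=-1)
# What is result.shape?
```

(5, 4, 5, 6, 1)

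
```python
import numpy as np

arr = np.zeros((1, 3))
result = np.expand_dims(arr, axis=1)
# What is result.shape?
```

(1, 1, 3)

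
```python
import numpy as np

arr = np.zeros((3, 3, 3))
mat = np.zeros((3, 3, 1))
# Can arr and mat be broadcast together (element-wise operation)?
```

Yes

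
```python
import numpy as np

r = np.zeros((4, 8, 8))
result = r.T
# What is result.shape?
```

(8, 8, 4)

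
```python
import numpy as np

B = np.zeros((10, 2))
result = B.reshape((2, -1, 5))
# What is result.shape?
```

(2, 2, 5)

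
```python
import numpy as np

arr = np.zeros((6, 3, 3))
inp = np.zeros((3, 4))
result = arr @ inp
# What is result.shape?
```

(6, 3, 4)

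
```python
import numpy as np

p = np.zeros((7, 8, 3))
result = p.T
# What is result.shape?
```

(3, 8, 7)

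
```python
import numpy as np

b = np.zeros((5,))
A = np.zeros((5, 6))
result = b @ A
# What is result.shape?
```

(6,)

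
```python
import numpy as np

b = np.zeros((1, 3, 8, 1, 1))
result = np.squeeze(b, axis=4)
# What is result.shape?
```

(1, 3, 8, 1)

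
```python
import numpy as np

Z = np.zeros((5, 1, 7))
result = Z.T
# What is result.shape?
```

(7, 1, 5)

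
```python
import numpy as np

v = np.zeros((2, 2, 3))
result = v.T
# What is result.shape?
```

(3, 2, 2)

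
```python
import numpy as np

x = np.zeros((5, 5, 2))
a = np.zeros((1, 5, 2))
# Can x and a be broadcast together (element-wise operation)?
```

Yes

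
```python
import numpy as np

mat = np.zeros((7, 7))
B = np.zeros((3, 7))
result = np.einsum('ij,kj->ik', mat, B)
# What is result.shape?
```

(7, 3)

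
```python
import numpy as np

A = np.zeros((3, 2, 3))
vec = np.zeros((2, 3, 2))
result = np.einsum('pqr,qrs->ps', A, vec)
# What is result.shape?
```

(3, 2)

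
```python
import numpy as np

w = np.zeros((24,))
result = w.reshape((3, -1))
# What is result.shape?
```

(3, 8)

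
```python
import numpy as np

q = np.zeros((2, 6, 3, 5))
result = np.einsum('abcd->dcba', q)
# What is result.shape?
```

(5, 3, 6, 2)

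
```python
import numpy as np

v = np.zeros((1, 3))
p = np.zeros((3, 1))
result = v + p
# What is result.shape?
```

(3, 3)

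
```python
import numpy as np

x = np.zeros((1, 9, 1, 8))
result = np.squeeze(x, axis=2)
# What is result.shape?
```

(1, 9, 8)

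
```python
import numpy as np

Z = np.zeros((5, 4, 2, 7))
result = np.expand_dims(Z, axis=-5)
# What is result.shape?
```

(1, 5, 4, 2, 7)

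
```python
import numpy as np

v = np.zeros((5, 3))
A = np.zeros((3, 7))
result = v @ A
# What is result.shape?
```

(5, 7)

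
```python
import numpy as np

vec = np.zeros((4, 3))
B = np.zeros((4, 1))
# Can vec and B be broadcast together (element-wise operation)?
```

Yes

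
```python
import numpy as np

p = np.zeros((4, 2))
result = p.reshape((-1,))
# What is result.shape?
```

(8,)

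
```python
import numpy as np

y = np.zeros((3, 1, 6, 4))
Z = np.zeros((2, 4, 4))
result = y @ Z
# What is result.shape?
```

(3, 2, 6, 4)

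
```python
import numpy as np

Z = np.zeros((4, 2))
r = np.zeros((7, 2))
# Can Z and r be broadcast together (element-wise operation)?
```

No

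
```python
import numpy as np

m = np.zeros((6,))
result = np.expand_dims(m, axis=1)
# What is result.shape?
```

(6, 1)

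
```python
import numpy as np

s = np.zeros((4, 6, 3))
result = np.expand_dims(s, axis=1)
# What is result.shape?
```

(4, 1, 6, 3)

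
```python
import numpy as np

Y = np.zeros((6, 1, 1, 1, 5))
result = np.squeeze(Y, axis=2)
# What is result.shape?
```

(6, 1, 1, 5)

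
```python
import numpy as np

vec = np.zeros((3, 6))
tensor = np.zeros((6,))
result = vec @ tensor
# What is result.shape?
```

(3,)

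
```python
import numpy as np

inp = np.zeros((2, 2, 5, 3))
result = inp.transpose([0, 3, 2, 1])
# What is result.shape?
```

(2, 3, 5, 2)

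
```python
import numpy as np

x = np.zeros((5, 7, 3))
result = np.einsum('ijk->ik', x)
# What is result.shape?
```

(5, 3)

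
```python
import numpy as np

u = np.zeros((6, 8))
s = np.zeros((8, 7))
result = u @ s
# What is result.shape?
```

(6, 7)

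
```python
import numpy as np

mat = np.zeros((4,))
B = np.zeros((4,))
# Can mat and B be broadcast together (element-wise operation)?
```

Yes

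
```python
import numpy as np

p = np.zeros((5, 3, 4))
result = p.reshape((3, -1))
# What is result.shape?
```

(3, 20)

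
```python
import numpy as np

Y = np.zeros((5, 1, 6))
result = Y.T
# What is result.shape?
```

(6, 1, 5)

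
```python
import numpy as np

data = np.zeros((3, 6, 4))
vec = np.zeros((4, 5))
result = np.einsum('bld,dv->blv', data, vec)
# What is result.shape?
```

(3, 6, 5)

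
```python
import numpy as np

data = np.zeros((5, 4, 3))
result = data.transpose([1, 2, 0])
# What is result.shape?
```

(4, 3, 5)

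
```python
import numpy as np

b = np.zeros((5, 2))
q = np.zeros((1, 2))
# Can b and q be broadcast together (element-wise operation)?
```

Yes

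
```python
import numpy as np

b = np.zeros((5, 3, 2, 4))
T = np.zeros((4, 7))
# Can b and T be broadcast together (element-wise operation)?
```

No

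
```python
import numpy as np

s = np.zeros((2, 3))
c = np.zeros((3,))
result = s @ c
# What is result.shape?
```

(2,)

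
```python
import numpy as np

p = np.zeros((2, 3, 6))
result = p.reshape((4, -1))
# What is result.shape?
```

(4, 9)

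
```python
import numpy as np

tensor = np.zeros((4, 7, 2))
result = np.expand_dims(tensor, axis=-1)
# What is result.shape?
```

(4, 7, 2, 1)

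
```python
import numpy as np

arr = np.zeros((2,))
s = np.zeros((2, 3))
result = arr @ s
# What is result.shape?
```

(3,)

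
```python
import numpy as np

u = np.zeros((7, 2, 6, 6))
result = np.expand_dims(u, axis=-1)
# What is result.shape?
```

(7, 2, 6, 6, 1)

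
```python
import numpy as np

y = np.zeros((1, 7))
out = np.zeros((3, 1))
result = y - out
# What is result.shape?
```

(3, 7)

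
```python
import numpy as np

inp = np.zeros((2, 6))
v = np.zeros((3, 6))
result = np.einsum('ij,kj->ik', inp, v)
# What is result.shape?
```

(2, 3)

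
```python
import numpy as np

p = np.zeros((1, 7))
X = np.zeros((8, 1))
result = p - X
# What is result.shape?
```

(8, 7)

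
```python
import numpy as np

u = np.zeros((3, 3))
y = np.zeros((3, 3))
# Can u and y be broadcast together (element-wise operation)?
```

Yes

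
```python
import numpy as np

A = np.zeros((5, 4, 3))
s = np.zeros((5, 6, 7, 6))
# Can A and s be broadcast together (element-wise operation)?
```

No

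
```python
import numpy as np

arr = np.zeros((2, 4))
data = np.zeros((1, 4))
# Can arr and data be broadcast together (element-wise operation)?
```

Yes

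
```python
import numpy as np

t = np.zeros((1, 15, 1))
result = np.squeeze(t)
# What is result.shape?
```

(15,)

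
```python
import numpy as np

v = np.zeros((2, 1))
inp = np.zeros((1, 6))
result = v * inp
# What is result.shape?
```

(2, 6)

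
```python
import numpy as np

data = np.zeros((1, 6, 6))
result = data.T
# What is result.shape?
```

(6, 6, 1)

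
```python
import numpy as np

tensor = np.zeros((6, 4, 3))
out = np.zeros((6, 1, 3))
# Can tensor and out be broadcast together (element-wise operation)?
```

Yes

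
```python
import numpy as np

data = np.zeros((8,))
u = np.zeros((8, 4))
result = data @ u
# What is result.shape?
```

(4,)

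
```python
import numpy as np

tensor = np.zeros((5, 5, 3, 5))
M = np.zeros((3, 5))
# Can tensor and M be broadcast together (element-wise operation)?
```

Yes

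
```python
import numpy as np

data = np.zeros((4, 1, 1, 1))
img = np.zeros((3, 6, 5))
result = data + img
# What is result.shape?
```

(4, 3, 6, 5)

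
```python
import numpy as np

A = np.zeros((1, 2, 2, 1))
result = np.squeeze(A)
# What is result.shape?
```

(2, 2)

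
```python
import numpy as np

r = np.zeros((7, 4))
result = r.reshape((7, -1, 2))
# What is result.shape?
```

(7, 2, 2)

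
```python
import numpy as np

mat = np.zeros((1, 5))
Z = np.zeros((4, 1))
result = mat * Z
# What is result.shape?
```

(4, 5)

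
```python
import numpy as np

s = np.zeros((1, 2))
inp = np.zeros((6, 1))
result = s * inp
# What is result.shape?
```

(6, 2)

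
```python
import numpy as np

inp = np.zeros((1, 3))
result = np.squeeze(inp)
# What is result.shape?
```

(3,)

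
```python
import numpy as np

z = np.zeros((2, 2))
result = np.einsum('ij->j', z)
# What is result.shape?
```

(2,)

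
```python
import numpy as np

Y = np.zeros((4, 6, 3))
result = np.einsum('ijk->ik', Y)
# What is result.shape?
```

(4, 3)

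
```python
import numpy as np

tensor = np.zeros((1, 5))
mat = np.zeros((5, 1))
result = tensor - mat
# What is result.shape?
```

(5, 5)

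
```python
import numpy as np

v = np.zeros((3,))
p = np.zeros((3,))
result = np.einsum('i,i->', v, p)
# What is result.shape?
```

()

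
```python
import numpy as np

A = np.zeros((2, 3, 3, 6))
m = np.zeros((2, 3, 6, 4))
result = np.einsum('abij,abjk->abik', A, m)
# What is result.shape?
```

(2, 3, 3, 4)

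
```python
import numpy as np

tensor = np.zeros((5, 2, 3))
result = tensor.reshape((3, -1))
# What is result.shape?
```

(3, 10)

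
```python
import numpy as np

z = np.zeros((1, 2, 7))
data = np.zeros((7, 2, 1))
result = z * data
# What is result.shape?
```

(7, 2, 7)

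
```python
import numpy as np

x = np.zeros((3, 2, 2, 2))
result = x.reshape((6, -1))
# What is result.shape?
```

(6, 4)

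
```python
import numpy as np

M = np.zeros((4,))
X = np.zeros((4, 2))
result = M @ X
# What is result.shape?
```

(2,)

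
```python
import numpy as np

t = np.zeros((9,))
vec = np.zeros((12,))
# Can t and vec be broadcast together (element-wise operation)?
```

No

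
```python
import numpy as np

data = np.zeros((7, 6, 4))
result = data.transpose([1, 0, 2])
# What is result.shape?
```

(6, 7, 4)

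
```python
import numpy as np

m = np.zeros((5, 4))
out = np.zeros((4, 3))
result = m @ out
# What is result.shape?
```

(5, 3)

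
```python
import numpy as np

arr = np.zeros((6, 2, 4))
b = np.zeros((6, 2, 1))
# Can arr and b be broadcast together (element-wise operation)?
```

Yes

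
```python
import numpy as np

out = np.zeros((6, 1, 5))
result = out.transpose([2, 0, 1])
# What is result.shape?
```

(5, 6, 1)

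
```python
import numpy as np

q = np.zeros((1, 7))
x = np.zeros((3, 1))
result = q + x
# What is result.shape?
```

(3, 7)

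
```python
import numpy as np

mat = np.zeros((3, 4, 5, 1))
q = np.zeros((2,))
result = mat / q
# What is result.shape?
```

(3, 4, 5, 2)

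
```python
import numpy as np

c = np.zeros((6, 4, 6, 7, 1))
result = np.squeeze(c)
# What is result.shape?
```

(6, 4, 6, 7)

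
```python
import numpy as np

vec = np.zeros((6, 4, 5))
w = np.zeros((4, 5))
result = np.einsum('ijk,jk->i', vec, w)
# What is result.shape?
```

(6,)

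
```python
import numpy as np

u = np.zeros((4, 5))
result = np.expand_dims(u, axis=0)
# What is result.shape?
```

(1, 4, 5)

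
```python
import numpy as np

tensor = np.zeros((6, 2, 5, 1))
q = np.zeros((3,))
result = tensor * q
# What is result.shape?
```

(6, 2, 5, 3)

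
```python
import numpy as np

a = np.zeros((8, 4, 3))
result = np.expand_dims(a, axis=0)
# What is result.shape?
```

(1, 8, 4, 3)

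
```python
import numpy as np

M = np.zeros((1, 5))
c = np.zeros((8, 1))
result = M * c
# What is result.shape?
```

(8, 5)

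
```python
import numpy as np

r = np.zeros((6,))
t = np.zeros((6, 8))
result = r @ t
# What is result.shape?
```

(8,)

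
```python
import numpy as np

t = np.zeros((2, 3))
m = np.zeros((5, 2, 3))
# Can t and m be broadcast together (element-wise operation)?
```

Yes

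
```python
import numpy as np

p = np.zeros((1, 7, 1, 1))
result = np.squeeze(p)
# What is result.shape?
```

(7,)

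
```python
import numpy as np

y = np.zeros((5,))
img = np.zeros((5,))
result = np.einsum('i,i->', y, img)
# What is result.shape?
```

()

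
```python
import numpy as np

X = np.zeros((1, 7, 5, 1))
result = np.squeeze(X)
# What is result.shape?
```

(7, 5)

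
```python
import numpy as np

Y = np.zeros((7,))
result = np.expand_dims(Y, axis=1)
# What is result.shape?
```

(7, 1)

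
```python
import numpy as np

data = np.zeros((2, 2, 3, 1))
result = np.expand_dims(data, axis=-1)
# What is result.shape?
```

(2, 2, 3, 1, 1)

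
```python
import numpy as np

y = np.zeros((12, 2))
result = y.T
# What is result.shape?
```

(2, 12)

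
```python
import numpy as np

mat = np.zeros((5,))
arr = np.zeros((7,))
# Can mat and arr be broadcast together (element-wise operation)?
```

No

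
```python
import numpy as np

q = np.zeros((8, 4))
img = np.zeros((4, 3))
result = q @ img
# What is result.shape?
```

(8, 3)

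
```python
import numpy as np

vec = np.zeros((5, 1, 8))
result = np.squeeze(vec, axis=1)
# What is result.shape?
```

(5, 8)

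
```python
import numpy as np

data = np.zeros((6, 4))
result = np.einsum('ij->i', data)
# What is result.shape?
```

(6,)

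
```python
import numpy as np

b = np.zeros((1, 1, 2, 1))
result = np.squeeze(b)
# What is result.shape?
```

(2,)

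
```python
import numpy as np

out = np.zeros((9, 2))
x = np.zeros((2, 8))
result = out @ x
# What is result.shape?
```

(9, 8)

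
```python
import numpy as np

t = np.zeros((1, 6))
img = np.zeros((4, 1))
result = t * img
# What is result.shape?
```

(4, 6)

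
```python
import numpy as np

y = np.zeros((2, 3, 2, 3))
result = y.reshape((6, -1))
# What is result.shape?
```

(6, 6)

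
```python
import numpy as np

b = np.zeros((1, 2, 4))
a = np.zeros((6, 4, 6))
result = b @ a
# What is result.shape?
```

(6, 2, 6)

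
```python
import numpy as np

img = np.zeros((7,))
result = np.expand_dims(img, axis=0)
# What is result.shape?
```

(1, 7)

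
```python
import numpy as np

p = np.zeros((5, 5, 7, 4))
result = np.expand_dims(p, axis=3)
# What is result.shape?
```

(5, 5, 7, 1, 4)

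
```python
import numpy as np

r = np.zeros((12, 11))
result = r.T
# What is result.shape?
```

(11, 12)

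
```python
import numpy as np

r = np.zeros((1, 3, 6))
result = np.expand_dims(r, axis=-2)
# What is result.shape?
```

(1, 3, 1, 6)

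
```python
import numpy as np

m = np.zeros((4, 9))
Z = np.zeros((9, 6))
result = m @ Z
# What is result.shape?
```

(4, 6)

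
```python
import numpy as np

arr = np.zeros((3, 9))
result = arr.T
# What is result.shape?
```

(9, 3)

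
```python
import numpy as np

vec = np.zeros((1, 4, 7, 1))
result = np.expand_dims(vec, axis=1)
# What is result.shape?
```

(1, 1, 4, 7, 1)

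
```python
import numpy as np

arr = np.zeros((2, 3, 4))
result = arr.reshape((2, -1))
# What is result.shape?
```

(2, 12)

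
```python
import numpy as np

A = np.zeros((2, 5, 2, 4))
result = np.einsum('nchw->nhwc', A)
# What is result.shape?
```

(2, 2, 4, 5)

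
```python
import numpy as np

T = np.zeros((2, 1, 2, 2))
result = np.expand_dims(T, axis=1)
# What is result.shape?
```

(2, 1, 1, 2, 2)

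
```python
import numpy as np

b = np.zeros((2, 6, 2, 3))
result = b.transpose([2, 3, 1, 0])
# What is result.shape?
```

(2, 3, 6, 2)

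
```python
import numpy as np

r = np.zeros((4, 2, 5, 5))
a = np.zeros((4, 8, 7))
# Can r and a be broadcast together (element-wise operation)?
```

No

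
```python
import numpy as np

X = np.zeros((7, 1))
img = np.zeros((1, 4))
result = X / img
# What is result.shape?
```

(7, 4)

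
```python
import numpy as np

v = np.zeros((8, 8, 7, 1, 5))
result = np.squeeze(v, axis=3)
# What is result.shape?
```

(8, 8, 7, 5)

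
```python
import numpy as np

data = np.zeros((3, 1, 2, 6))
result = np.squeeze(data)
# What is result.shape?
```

(3, 2, 6)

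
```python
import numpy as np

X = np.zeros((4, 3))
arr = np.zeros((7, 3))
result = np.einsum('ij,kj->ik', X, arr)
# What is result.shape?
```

(4, 7)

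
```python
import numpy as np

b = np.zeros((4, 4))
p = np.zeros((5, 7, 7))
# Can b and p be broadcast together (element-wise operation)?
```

No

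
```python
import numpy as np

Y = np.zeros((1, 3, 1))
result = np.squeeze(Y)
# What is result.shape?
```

(3,)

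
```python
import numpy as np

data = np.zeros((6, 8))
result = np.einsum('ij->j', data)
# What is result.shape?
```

(8,)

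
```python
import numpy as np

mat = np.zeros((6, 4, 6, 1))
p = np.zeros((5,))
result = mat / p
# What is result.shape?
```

(6, 4, 6, 5)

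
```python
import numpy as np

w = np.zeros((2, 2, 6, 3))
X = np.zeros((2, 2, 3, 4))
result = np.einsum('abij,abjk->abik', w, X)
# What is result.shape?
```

(2, 2, 6, 4)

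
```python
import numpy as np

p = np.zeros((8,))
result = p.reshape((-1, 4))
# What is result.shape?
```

(2, 4)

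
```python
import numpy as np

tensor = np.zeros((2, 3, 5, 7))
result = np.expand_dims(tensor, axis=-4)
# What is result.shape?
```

(2, 1, 3, 5, 7)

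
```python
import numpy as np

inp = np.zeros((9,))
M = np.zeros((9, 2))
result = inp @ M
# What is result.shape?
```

(2,)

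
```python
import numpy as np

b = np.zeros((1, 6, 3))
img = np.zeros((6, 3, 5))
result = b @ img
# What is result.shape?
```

(6, 6, 5)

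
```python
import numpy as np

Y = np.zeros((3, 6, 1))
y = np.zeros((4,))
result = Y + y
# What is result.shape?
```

(3, 6, 4)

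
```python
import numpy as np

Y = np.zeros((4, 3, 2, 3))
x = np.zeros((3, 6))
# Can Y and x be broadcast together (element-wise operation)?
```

No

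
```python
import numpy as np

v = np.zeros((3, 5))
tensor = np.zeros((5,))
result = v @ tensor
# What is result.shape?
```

(3,)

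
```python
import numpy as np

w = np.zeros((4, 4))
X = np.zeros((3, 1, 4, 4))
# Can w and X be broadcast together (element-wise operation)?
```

Yes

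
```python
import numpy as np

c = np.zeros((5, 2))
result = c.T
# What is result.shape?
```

(2, 5)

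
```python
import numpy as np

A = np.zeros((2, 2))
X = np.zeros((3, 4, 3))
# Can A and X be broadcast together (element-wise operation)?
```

No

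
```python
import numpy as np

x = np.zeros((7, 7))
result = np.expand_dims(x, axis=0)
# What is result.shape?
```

(1, 7, 7)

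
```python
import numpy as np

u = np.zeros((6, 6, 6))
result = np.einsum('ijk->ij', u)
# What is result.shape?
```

(6, 6)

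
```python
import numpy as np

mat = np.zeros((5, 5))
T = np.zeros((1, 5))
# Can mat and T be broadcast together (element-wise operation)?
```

Yes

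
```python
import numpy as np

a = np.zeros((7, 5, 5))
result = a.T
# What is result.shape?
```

(5, 5, 7)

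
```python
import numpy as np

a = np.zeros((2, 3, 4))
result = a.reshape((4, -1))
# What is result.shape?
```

(4, 6)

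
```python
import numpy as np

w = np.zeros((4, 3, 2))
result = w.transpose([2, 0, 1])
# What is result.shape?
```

(2, 4, 3)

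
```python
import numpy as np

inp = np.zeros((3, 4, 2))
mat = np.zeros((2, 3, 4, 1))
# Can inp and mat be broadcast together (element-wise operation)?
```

Yes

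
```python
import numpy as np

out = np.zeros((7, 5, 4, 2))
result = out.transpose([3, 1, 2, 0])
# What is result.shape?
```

(2, 5, 4, 7)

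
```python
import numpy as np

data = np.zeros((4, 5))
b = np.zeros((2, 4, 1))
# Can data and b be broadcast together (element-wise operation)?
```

Yes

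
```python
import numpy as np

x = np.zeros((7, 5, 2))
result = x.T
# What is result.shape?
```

(2, 5, 7)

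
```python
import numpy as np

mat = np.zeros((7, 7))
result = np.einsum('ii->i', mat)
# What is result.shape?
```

(7,)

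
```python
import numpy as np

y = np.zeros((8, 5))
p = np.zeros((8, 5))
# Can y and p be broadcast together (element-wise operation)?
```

Yes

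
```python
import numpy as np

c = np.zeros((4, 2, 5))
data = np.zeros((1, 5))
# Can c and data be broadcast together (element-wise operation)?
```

Yes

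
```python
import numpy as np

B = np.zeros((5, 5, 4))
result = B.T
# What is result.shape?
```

(4, 5, 5)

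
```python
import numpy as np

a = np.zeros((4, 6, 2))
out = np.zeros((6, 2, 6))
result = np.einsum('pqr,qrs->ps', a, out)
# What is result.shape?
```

(4, 6)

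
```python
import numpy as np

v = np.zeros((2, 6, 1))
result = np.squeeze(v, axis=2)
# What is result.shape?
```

(2, 6)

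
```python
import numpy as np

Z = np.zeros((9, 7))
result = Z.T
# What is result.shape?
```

(7, 9)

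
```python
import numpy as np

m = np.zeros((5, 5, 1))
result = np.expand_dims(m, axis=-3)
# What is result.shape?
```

(5, 1, 5, 1)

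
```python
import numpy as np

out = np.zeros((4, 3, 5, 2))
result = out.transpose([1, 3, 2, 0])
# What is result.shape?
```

(3, 2, 5, 4)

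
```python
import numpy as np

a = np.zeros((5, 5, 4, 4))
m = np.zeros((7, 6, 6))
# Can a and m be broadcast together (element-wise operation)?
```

No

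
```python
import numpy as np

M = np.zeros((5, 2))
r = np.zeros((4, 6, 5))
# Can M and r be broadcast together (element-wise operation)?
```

No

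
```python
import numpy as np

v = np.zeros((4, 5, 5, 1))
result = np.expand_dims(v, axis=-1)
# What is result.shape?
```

(4, 5, 5, 1, 1)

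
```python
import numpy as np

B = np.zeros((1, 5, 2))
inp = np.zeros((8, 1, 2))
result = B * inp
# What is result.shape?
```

(8, 5, 2)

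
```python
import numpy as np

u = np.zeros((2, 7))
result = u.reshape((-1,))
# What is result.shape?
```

(14,)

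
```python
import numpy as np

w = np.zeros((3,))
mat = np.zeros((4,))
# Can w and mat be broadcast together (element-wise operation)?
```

No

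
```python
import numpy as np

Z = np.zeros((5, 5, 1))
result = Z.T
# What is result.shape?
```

(1, 5, 5)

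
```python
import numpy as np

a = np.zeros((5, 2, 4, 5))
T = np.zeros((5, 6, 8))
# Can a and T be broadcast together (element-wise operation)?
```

No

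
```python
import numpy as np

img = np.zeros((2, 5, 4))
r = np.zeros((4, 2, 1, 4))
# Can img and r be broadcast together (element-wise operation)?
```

Yes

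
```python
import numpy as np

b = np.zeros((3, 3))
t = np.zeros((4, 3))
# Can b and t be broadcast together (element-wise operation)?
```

No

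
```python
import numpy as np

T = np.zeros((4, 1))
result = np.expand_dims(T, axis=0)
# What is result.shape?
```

(1, 4, 1)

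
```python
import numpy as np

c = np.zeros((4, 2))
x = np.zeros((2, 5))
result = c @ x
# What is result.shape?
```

(4, 5)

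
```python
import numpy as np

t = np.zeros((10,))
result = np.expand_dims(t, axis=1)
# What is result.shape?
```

(10, 1)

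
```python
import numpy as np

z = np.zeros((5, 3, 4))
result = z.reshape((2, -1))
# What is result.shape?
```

(2, 30)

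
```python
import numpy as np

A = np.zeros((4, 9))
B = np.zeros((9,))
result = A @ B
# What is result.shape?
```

(4,)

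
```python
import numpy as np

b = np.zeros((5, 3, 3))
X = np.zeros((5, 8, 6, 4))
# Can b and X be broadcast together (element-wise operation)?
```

No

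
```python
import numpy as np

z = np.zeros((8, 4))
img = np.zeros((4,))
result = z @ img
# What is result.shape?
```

(8,)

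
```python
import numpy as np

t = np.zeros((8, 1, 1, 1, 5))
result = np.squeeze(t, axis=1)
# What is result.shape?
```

(8, 1, 1, 5)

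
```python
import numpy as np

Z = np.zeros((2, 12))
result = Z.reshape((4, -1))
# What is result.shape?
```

(4, 6)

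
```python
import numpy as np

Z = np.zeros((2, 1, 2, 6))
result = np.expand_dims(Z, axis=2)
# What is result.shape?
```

(2, 1, 1, 2, 6)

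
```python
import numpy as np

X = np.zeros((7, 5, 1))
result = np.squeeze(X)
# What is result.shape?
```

(7, 5)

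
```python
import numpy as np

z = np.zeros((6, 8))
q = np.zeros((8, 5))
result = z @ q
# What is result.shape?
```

(6, 5)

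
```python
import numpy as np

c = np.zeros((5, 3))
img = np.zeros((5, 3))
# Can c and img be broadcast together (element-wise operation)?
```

Yes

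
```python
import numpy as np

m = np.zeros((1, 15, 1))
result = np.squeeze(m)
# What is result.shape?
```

(15,)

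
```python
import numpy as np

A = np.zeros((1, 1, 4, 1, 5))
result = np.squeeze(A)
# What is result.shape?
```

(4, 5)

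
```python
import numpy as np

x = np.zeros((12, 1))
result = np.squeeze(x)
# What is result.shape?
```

(12,)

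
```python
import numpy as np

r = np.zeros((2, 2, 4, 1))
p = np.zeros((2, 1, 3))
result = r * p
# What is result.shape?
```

(2, 2, 4, 3)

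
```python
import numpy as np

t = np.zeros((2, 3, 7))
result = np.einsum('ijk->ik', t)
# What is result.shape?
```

(2, 7)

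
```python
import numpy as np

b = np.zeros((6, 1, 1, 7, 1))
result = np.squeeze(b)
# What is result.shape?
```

(6, 7)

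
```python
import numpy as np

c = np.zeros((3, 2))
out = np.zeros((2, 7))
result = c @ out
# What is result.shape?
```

(3, 7)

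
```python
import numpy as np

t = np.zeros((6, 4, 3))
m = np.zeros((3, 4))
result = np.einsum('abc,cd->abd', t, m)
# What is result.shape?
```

(6, 4, 4)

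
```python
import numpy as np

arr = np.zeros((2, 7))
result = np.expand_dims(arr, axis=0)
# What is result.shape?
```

(1, 2, 7)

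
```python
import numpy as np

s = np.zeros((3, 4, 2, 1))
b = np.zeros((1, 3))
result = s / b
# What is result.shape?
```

(3, 4, 2, 3)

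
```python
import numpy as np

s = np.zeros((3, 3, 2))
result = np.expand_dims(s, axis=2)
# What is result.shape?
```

(3, 3, 1, 2)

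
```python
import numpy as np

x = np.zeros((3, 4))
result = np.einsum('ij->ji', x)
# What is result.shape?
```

(4, 3)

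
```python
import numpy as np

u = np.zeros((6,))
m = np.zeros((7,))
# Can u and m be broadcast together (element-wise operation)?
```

No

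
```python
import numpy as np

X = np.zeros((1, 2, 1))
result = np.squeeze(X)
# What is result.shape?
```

(2,)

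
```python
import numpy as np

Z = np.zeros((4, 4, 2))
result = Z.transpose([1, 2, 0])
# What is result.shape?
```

(4, 2, 4)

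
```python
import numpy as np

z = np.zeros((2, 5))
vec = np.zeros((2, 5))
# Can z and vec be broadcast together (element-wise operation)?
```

Yes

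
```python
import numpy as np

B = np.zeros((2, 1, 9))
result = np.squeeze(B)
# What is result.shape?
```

(2, 9)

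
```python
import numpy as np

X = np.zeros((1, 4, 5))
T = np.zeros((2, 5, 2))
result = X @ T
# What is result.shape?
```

(2, 4, 2)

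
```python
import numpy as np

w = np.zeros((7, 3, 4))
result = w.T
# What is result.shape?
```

(4, 3, 7)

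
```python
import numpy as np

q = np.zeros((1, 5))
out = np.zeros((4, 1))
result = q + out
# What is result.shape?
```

(4, 5)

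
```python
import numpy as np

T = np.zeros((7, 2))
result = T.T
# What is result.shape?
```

(2, 7)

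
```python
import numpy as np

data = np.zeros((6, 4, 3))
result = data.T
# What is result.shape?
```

(3, 4, 6)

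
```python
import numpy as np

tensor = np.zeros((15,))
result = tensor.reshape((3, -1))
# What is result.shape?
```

(3, 5)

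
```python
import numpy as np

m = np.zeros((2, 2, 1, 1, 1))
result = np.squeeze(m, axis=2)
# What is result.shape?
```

(2, 2, 1, 1)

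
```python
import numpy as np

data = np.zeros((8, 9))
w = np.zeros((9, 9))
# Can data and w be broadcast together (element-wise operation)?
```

No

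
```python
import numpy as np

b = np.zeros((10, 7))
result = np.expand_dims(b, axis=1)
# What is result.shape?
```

(10, 1, 7)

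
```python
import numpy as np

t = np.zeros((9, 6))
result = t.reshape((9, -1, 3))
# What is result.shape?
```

(9, 2, 3)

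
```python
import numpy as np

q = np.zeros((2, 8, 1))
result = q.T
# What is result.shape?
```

(1, 8, 2)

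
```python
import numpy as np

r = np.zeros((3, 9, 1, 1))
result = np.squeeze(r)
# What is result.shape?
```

(3, 9)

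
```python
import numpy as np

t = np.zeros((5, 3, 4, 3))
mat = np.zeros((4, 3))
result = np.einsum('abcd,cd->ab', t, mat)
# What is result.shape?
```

(5, 3)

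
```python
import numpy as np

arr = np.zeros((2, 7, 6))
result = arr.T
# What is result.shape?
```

(6, 7, 2)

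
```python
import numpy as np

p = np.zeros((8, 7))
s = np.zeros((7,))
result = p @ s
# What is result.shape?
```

(8,)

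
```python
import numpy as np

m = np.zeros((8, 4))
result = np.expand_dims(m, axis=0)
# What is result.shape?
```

(1, 8, 4)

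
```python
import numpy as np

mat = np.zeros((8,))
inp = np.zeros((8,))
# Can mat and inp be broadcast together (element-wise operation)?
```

Yes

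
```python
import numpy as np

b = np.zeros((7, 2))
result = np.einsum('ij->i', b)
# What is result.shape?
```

(7,)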